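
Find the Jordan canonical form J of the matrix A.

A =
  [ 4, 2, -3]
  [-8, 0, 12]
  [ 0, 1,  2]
J_3(2)

The characteristic polynomial is
  det(x·I − A) = x^3 - 6*x^2 + 12*x - 8 = (x - 2)^3

Eigenvalues and multiplicities (the geometric multiplicity of λ is n − rank(A − λI), which equals the number of Jordan blocks for λ):
  λ = 2: algebraic multiplicity = 3, geometric multiplicity = 1

Determining the block sizes for each eigenvalue:
  λ = 2: one block (gm = 1), so the single block has size am = 3 → block sizes [3]

Assembling the blocks gives a Jordan form
J =
  [2, 1, 0]
  [0, 2, 1]
  [0, 0, 2]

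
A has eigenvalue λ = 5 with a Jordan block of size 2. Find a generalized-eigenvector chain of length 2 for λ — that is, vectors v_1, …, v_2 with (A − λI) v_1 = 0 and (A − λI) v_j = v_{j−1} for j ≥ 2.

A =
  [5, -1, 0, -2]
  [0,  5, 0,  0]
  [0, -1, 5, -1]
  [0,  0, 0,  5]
A Jordan chain for λ = 5 of length 2:
v_1 = (-1, 0, -1, 0)ᵀ
v_2 = (0, 1, 0, 0)ᵀ

Let N = A − (5)·I. We want v_2 with N^2 v_2 = 0 but N^1 v_2 ≠ 0; then v_{j-1} := N · v_j for j = 2, …, 2.

Pick v_2 = (0, 1, 0, 0)ᵀ.
Then v_1 = N · v_2 = (-1, 0, -1, 0)ᵀ.

Sanity check: (A − (5)·I) v_1 = (0, 0, 0, 0)ᵀ = 0. ✓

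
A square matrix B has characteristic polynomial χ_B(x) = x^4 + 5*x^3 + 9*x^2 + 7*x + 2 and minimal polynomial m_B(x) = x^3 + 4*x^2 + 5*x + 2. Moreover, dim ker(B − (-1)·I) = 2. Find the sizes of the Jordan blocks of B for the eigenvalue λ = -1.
Block sizes for λ = -1: [2, 1]

Step 1 — from the characteristic polynomial, algebraic multiplicity of λ = -1 is 3. From dim ker(B − (-1)·I) = 2, there are exactly 2 Jordan blocks for λ = -1.
Step 2 — from the minimal polynomial, the factor (x + 1)^2 tells us the largest block for λ = -1 has size 2.
Step 3 — with total size 3, 2 blocks, and largest block 2, the block sizes (in nonincreasing order) are [2, 1].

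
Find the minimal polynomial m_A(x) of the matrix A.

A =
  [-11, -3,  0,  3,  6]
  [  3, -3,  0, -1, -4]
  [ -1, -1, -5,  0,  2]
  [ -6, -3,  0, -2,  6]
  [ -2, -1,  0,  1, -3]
x^3 + 14*x^2 + 65*x + 100

The characteristic polynomial is χ_A(x) = (x + 4)*(x + 5)^4, so the eigenvalues are known. The minimal polynomial is
  m_A(x) = Π_λ (x − λ)^{k_λ}
where k_λ is the size of the *largest* Jordan block for λ (equivalently, the smallest k with (A − λI)^k v = 0 for every generalised eigenvector v of λ).

  λ = -5: largest Jordan block has size 2, contributing (x + 5)^2
  λ = -4: largest Jordan block has size 1, contributing (x + 4)

So m_A(x) = (x + 4)*(x + 5)^2 = x^3 + 14*x^2 + 65*x + 100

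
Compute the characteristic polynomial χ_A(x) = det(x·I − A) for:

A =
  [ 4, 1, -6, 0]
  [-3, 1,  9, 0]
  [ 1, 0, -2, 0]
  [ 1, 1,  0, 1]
x^4 - 4*x^3 + 6*x^2 - 4*x + 1

Expanding det(x·I − A) (e.g. by cofactor expansion or by noting that A is similar to its Jordan form J, which has the same characteristic polynomial as A) gives
  χ_A(x) = x^4 - 4*x^3 + 6*x^2 - 4*x + 1
which factors as (x - 1)^4. The eigenvalues (with algebraic multiplicities) are λ = 1 with multiplicity 4.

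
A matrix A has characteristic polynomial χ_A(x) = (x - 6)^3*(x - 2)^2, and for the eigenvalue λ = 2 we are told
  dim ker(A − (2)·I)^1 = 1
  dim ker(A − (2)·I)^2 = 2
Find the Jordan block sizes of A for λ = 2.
Block sizes for λ = 2: [2]

From the dimensions of kernels of powers, the number of Jordan blocks of size at least j is d_j − d_{j−1} where d_j = dim ker(N^j) (with d_0 = 0). Computing the differences gives [1, 1].
The number of blocks of size exactly k is (#blocks of size ≥ k) − (#blocks of size ≥ k + 1), so the partition is: 1 block(s) of size 2.
In nonincreasing order the block sizes are [2].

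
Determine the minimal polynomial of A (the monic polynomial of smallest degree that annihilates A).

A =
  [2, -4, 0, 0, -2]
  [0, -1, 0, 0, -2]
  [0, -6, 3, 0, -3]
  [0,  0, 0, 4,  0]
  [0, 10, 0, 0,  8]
x^3 - 9*x^2 + 26*x - 24

The characteristic polynomial is χ_A(x) = (x - 4)^2*(x - 3)^2*(x - 2), so the eigenvalues are known. The minimal polynomial is
  m_A(x) = Π_λ (x − λ)^{k_λ}
where k_λ is the size of the *largest* Jordan block for λ (equivalently, the smallest k with (A − λI)^k v = 0 for every generalised eigenvector v of λ).

  λ = 2: largest Jordan block has size 1, contributing (x − 2)
  λ = 3: largest Jordan block has size 1, contributing (x − 3)
  λ = 4: largest Jordan block has size 1, contributing (x − 4)

So m_A(x) = (x - 4)*(x - 3)*(x - 2) = x^3 - 9*x^2 + 26*x - 24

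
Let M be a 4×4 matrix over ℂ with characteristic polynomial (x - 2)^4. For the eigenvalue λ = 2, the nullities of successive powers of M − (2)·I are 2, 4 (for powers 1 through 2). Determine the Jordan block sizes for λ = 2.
Block sizes for λ = 2: [2, 2]

From the dimensions of kernels of powers, the number of Jordan blocks of size at least j is d_j − d_{j−1} where d_j = dim ker(N^j) (with d_0 = 0). Computing the differences gives [2, 2].
The number of blocks of size exactly k is (#blocks of size ≥ k) − (#blocks of size ≥ k + 1), so the partition is: 2 block(s) of size 2.
In nonincreasing order the block sizes are [2, 2].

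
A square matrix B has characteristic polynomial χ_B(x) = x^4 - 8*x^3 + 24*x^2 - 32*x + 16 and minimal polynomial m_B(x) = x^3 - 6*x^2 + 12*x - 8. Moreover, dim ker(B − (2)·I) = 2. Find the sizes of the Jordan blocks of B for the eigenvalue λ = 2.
Block sizes for λ = 2: [3, 1]

Step 1 — from the characteristic polynomial, algebraic multiplicity of λ = 2 is 4. From dim ker(B − (2)·I) = 2, there are exactly 2 Jordan blocks for λ = 2.
Step 2 — from the minimal polynomial, the factor (x − 2)^3 tells us the largest block for λ = 2 has size 3.
Step 3 — with total size 4, 2 blocks, and largest block 3, the block sizes (in nonincreasing order) are [3, 1].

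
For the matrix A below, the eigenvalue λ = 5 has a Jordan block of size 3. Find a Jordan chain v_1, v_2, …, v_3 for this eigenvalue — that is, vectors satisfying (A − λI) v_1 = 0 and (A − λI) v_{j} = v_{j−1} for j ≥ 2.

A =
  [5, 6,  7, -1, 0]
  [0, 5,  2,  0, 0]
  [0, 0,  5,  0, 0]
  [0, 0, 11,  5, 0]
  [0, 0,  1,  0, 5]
A Jordan chain for λ = 5 of length 3:
v_1 = (1, 0, 0, 0, 0)ᵀ
v_2 = (7, 2, 0, 11, 1)ᵀ
v_3 = (0, 0, 1, 0, 0)ᵀ

Let N = A − (5)·I. We want v_3 with N^3 v_3 = 0 but N^2 v_3 ≠ 0; then v_{j-1} := N · v_j for j = 3, …, 2.

Pick v_3 = (0, 0, 1, 0, 0)ᵀ.
Then v_2 = N · v_3 = (7, 2, 0, 11, 1)ᵀ.
Then v_1 = N · v_2 = (1, 0, 0, 0, 0)ᵀ.

Sanity check: (A − (5)·I) v_1 = (0, 0, 0, 0, 0)ᵀ = 0. ✓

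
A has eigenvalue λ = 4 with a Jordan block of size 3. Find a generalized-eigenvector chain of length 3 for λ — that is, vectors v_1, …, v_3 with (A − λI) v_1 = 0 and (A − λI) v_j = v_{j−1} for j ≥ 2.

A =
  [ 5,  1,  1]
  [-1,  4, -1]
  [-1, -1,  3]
A Jordan chain for λ = 4 of length 3:
v_1 = (-1, 0, 1)ᵀ
v_2 = (1, -1, -1)ᵀ
v_3 = (1, 0, 0)ᵀ

Let N = A − (4)·I. We want v_3 with N^3 v_3 = 0 but N^2 v_3 ≠ 0; then v_{j-1} := N · v_j for j = 3, …, 2.

Pick v_3 = (1, 0, 0)ᵀ.
Then v_2 = N · v_3 = (1, -1, -1)ᵀ.
Then v_1 = N · v_2 = (-1, 0, 1)ᵀ.

Sanity check: (A − (4)·I) v_1 = (0, 0, 0)ᵀ = 0. ✓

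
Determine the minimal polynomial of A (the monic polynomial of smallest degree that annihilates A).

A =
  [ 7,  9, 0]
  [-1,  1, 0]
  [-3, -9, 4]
x^2 - 8*x + 16

The characteristic polynomial is χ_A(x) = (x - 4)^3, so the eigenvalues are known. The minimal polynomial is
  m_A(x) = Π_λ (x − λ)^{k_λ}
where k_λ is the size of the *largest* Jordan block for λ (equivalently, the smallest k with (A − λI)^k v = 0 for every generalised eigenvector v of λ).

  λ = 4: largest Jordan block has size 2, contributing (x − 4)^2

So m_A(x) = (x - 4)^2 = x^2 - 8*x + 16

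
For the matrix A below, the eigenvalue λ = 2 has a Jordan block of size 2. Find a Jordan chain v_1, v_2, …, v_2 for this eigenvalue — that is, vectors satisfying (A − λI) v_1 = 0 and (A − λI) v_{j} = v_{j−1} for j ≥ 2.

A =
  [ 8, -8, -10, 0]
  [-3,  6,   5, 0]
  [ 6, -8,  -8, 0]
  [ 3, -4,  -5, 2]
A Jordan chain for λ = 2 of length 2:
v_1 = (6, -3, 6, 3)ᵀ
v_2 = (1, 0, 0, 0)ᵀ

Let N = A − (2)·I. We want v_2 with N^2 v_2 = 0 but N^1 v_2 ≠ 0; then v_{j-1} := N · v_j for j = 2, …, 2.

Pick v_2 = (1, 0, 0, 0)ᵀ.
Then v_1 = N · v_2 = (6, -3, 6, 3)ᵀ.

Sanity check: (A − (2)·I) v_1 = (0, 0, 0, 0)ᵀ = 0. ✓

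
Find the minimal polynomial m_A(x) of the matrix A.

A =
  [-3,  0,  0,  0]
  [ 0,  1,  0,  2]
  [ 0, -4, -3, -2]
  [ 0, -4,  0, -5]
x^2 + 4*x + 3

The characteristic polynomial is χ_A(x) = (x + 1)*(x + 3)^3, so the eigenvalues are known. The minimal polynomial is
  m_A(x) = Π_λ (x − λ)^{k_λ}
where k_λ is the size of the *largest* Jordan block for λ (equivalently, the smallest k with (A − λI)^k v = 0 for every generalised eigenvector v of λ).

  λ = -3: largest Jordan block has size 1, contributing (x + 3)
  λ = -1: largest Jordan block has size 1, contributing (x + 1)

So m_A(x) = (x + 1)*(x + 3) = x^2 + 4*x + 3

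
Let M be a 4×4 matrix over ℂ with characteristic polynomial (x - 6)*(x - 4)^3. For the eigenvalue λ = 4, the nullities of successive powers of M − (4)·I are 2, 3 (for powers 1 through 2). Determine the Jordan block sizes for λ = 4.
Block sizes for λ = 4: [2, 1]

From the dimensions of kernels of powers, the number of Jordan blocks of size at least j is d_j − d_{j−1} where d_j = dim ker(N^j) (with d_0 = 0). Computing the differences gives [2, 1].
The number of blocks of size exactly k is (#blocks of size ≥ k) − (#blocks of size ≥ k + 1), so the partition is: 1 block(s) of size 1, 1 block(s) of size 2.
In nonincreasing order the block sizes are [2, 1].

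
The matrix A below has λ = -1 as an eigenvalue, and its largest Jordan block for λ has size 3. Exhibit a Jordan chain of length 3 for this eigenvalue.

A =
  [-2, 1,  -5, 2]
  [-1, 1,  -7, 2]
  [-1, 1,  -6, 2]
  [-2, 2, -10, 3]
A Jordan chain for λ = -1 of length 3:
v_1 = (1, 2, 1, 2)ᵀ
v_2 = (-1, -1, -1, -2)ᵀ
v_3 = (1, 0, 0, 0)ᵀ

Let N = A − (-1)·I. We want v_3 with N^3 v_3 = 0 but N^2 v_3 ≠ 0; then v_{j-1} := N · v_j for j = 3, …, 2.

Pick v_3 = (1, 0, 0, 0)ᵀ.
Then v_2 = N · v_3 = (-1, -1, -1, -2)ᵀ.
Then v_1 = N · v_2 = (1, 2, 1, 2)ᵀ.

Sanity check: (A − (-1)·I) v_1 = (0, 0, 0, 0)ᵀ = 0. ✓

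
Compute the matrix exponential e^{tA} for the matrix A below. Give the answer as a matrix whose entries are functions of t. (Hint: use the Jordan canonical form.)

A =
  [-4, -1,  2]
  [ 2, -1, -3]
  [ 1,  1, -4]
e^{tA} =
  [t^2*exp(-3*t)/2 - t*exp(-3*t) + exp(-3*t), t^2*exp(-3*t)/2 - t*exp(-3*t), -t^2*exp(-3*t)/2 + 2*t*exp(-3*t)]
  [-t^2*exp(-3*t)/2 + 2*t*exp(-3*t), -t^2*exp(-3*t)/2 + 2*t*exp(-3*t) + exp(-3*t), t^2*exp(-3*t)/2 - 3*t*exp(-3*t)]
  [t*exp(-3*t), t*exp(-3*t), -t*exp(-3*t) + exp(-3*t)]

Strategy: write A = P · J · P⁻¹ where J is a Jordan canonical form, so e^{tA} = P · e^{tJ} · P⁻¹, and e^{tJ} can be computed block-by-block.

A has Jordan form
J =
  [-3,  1,  0]
  [ 0, -3,  1]
  [ 0,  0, -3]
(up to reordering of blocks).

Per-block formulas:
  For a 3×3 Jordan block J_3(-3): exp(t · J_3(-3)) = e^(-3t)·(I + t·N + (t^2/2)·N^2), where N is the 3×3 nilpotent shift.

After assembling e^{tJ} and conjugating by P, we get:

e^{tA} =
  [t^2*exp(-3*t)/2 - t*exp(-3*t) + exp(-3*t), t^2*exp(-3*t)/2 - t*exp(-3*t), -t^2*exp(-3*t)/2 + 2*t*exp(-3*t)]
  [-t^2*exp(-3*t)/2 + 2*t*exp(-3*t), -t^2*exp(-3*t)/2 + 2*t*exp(-3*t) + exp(-3*t), t^2*exp(-3*t)/2 - 3*t*exp(-3*t)]
  [t*exp(-3*t), t*exp(-3*t), -t*exp(-3*t) + exp(-3*t)]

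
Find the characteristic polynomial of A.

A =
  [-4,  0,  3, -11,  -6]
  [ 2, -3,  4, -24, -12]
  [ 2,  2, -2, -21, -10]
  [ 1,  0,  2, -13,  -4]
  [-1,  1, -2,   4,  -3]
x^5 + 25*x^4 + 250*x^3 + 1250*x^2 + 3125*x + 3125

Expanding det(x·I − A) (e.g. by cofactor expansion or by noting that A is similar to its Jordan form J, which has the same characteristic polynomial as A) gives
  χ_A(x) = x^5 + 25*x^4 + 250*x^3 + 1250*x^2 + 3125*x + 3125
which factors as (x + 5)^5. The eigenvalues (with algebraic multiplicities) are λ = -5 with multiplicity 5.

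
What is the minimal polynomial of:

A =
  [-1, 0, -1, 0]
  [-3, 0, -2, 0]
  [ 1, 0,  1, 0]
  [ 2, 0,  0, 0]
x^3

The characteristic polynomial is χ_A(x) = x^4, so the eigenvalues are known. The minimal polynomial is
  m_A(x) = Π_λ (x − λ)^{k_λ}
where k_λ is the size of the *largest* Jordan block for λ (equivalently, the smallest k with (A − λI)^k v = 0 for every generalised eigenvector v of λ).

  λ = 0: largest Jordan block has size 3, contributing (x − 0)^3

So m_A(x) = x^3 = x^3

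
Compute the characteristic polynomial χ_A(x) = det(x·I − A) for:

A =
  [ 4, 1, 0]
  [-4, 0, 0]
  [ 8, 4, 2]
x^3 - 6*x^2 + 12*x - 8

Expanding det(x·I − A) (e.g. by cofactor expansion or by noting that A is similar to its Jordan form J, which has the same characteristic polynomial as A) gives
  χ_A(x) = x^3 - 6*x^2 + 12*x - 8
which factors as (x - 2)^3. The eigenvalues (with algebraic multiplicities) are λ = 2 with multiplicity 3.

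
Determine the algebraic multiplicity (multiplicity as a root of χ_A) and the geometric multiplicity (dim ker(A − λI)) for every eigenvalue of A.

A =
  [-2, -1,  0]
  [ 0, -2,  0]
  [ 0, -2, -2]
λ = -2: alg = 3, geom = 2

Step 1 — factor the characteristic polynomial to read off the algebraic multiplicities:
  χ_A(x) = (x + 2)^3

Step 2 — compute geometric multiplicities via the rank-nullity identity g(λ) = n − rank(A − λI):
  rank(A − (-2)·I) = 1, so dim ker(A − (-2)·I) = n − 1 = 2

Summary:
  λ = -2: algebraic multiplicity = 3, geometric multiplicity = 2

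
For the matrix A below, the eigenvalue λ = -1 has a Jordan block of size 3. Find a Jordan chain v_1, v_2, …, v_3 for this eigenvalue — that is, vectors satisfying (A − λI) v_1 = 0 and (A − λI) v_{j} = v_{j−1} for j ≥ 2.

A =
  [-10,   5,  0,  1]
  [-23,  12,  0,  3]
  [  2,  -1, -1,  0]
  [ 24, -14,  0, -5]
A Jordan chain for λ = -1 of length 3:
v_1 = (-10, -20, 5, 10)ᵀ
v_2 = (-9, -23, 2, 24)ᵀ
v_3 = (1, 0, 0, 0)ᵀ

Let N = A − (-1)·I. We want v_3 with N^3 v_3 = 0 but N^2 v_3 ≠ 0; then v_{j-1} := N · v_j for j = 3, …, 2.

Pick v_3 = (1, 0, 0, 0)ᵀ.
Then v_2 = N · v_3 = (-9, -23, 2, 24)ᵀ.
Then v_1 = N · v_2 = (-10, -20, 5, 10)ᵀ.

Sanity check: (A − (-1)·I) v_1 = (0, 0, 0, 0)ᵀ = 0. ✓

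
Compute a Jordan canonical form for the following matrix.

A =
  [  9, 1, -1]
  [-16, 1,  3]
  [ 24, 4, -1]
J_3(3)

The characteristic polynomial is
  det(x·I − A) = x^3 - 9*x^2 + 27*x - 27 = (x - 3)^3

Eigenvalues and multiplicities (the geometric multiplicity of λ is n − rank(A − λI), which equals the number of Jordan blocks for λ):
  λ = 3: algebraic multiplicity = 3, geometric multiplicity = 1

Determining the block sizes for each eigenvalue:
  λ = 3: one block (gm = 1), so the single block has size am = 3 → block sizes [3]

Assembling the blocks gives a Jordan form
J =
  [3, 1, 0]
  [0, 3, 1]
  [0, 0, 3]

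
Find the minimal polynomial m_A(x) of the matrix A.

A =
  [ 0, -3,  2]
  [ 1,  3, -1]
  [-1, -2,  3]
x^3 - 6*x^2 + 12*x - 8

The characteristic polynomial is χ_A(x) = (x - 2)^3, so the eigenvalues are known. The minimal polynomial is
  m_A(x) = Π_λ (x − λ)^{k_λ}
where k_λ is the size of the *largest* Jordan block for λ (equivalently, the smallest k with (A − λI)^k v = 0 for every generalised eigenvector v of λ).

  λ = 2: largest Jordan block has size 3, contributing (x − 2)^3

So m_A(x) = (x - 2)^3 = x^3 - 6*x^2 + 12*x - 8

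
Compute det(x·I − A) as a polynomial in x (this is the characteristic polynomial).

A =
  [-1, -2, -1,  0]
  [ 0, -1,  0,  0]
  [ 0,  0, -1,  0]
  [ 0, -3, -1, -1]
x^4 + 4*x^3 + 6*x^2 + 4*x + 1

Expanding det(x·I − A) (e.g. by cofactor expansion or by noting that A is similar to its Jordan form J, which has the same characteristic polynomial as A) gives
  χ_A(x) = x^4 + 4*x^3 + 6*x^2 + 4*x + 1
which factors as (x + 1)^4. The eigenvalues (with algebraic multiplicities) are λ = -1 with multiplicity 4.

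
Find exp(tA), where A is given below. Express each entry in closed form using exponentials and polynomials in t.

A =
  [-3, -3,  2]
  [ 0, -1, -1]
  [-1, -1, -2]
e^{tA} =
  [-t^2*exp(-2*t)/2 - t*exp(-2*t) + exp(-2*t), -t^2*exp(-2*t) - 3*t*exp(-2*t), t^2*exp(-2*t)/2 + 2*t*exp(-2*t)]
  [t^2*exp(-2*t)/2, t^2*exp(-2*t) + t*exp(-2*t) + exp(-2*t), -t^2*exp(-2*t)/2 - t*exp(-2*t)]
  [t^2*exp(-2*t)/2 - t*exp(-2*t), t^2*exp(-2*t) - t*exp(-2*t), -t^2*exp(-2*t)/2 + exp(-2*t)]

Strategy: write A = P · J · P⁻¹ where J is a Jordan canonical form, so e^{tA} = P · e^{tJ} · P⁻¹, and e^{tJ} can be computed block-by-block.

A has Jordan form
J =
  [-2,  1,  0]
  [ 0, -2,  1]
  [ 0,  0, -2]
(up to reordering of blocks).

Per-block formulas:
  For a 3×3 Jordan block J_3(-2): exp(t · J_3(-2)) = e^(-2t)·(I + t·N + (t^2/2)·N^2), where N is the 3×3 nilpotent shift.

After assembling e^{tJ} and conjugating by P, we get:

e^{tA} =
  [-t^2*exp(-2*t)/2 - t*exp(-2*t) + exp(-2*t), -t^2*exp(-2*t) - 3*t*exp(-2*t), t^2*exp(-2*t)/2 + 2*t*exp(-2*t)]
  [t^2*exp(-2*t)/2, t^2*exp(-2*t) + t*exp(-2*t) + exp(-2*t), -t^2*exp(-2*t)/2 - t*exp(-2*t)]
  [t^2*exp(-2*t)/2 - t*exp(-2*t), t^2*exp(-2*t) - t*exp(-2*t), -t^2*exp(-2*t)/2 + exp(-2*t)]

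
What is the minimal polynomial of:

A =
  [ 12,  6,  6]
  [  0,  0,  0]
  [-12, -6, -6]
x^2 - 6*x

The characteristic polynomial is χ_A(x) = x^2*(x - 6), so the eigenvalues are known. The minimal polynomial is
  m_A(x) = Π_λ (x − λ)^{k_λ}
where k_λ is the size of the *largest* Jordan block for λ (equivalently, the smallest k with (A − λI)^k v = 0 for every generalised eigenvector v of λ).

  λ = 0: largest Jordan block has size 1, contributing (x − 0)
  λ = 6: largest Jordan block has size 1, contributing (x − 6)

So m_A(x) = x*(x - 6) = x^2 - 6*x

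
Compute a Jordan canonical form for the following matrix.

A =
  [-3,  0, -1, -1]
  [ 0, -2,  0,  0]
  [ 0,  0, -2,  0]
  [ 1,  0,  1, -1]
J_2(-2) ⊕ J_1(-2) ⊕ J_1(-2)

The characteristic polynomial is
  det(x·I − A) = x^4 + 8*x^3 + 24*x^2 + 32*x + 16 = (x + 2)^4

Eigenvalues and multiplicities (the geometric multiplicity of λ is n − rank(A − λI), which equals the number of Jordan blocks for λ):
  λ = -2: algebraic multiplicity = 4, geometric multiplicity = 3

Determining the block sizes for each eigenvalue:
  λ = -2: 3 blocks summing to 4 forces exactly one block of size 2 and the rest size 1 → block sizes [2, 1, 1]

Assembling the blocks gives a Jordan form
J =
  [-2,  1,  0,  0]
  [ 0, -2,  0,  0]
  [ 0,  0, -2,  0]
  [ 0,  0,  0, -2]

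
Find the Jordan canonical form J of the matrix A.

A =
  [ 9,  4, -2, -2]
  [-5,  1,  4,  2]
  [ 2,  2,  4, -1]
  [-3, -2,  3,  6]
J_3(5) ⊕ J_1(5)

The characteristic polynomial is
  det(x·I − A) = x^4 - 20*x^3 + 150*x^2 - 500*x + 625 = (x - 5)^4

Eigenvalues and multiplicities (the geometric multiplicity of λ is n − rank(A − λI), which equals the number of Jordan blocks for λ):
  λ = 5: algebraic multiplicity = 4, geometric multiplicity = 2

Determining the block sizes for each eigenvalue:
  λ = 5: with am = 4 and gm = 2, the partition is not yet determined (e.g. several partitions of 4 into 2 parts exist). Let N = A − (5)·I. Computing rank(N^1) = 2, rank(N^2) = 1, rank(N^3) = 0; the number of blocks of size ≥ j is rank(N^{j−1}) − rank(N^j), giving [2, 1, 1]. So we have 1 block(s) of size 3, 1 block(s) of size 1 → block sizes [3, 1]

Assembling the blocks gives a Jordan form
J =
  [5, 1, 0, 0]
  [0, 5, 1, 0]
  [0, 0, 5, 0]
  [0, 0, 0, 5]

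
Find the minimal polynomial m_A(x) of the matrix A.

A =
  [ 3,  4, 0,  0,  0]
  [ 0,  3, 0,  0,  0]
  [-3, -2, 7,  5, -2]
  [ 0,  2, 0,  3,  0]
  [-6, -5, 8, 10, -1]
x^2 - 6*x + 9

The characteristic polynomial is χ_A(x) = (x - 3)^5, so the eigenvalues are known. The minimal polynomial is
  m_A(x) = Π_λ (x − λ)^{k_λ}
where k_λ is the size of the *largest* Jordan block for λ (equivalently, the smallest k with (A − λI)^k v = 0 for every generalised eigenvector v of λ).

  λ = 3: largest Jordan block has size 2, contributing (x − 3)^2

So m_A(x) = (x - 3)^2 = x^2 - 6*x + 9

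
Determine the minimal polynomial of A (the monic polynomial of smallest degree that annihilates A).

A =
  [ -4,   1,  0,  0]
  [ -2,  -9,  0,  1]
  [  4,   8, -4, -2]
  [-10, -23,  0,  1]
x^3 + 12*x^2 + 48*x + 64

The characteristic polynomial is χ_A(x) = (x + 4)^4, so the eigenvalues are known. The minimal polynomial is
  m_A(x) = Π_λ (x − λ)^{k_λ}
where k_λ is the size of the *largest* Jordan block for λ (equivalently, the smallest k with (A − λI)^k v = 0 for every generalised eigenvector v of λ).

  λ = -4: largest Jordan block has size 3, contributing (x + 4)^3

So m_A(x) = (x + 4)^3 = x^3 + 12*x^2 + 48*x + 64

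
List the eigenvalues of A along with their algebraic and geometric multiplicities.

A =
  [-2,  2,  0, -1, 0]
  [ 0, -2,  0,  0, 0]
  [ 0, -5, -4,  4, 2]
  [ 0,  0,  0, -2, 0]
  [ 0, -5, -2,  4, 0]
λ = -2: alg = 5, geom = 3

Step 1 — factor the characteristic polynomial to read off the algebraic multiplicities:
  χ_A(x) = (x + 2)^5

Step 2 — compute geometric multiplicities via the rank-nullity identity g(λ) = n − rank(A − λI):
  rank(A − (-2)·I) = 2, so dim ker(A − (-2)·I) = n − 2 = 3

Summary:
  λ = -2: algebraic multiplicity = 5, geometric multiplicity = 3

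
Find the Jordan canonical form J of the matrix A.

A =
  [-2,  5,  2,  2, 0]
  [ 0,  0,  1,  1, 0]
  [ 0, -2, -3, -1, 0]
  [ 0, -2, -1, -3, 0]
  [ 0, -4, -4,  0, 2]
J_3(-2) ⊕ J_1(-2) ⊕ J_1(2)

The characteristic polynomial is
  det(x·I − A) = x^5 + 6*x^4 + 8*x^3 - 16*x^2 - 48*x - 32 = (x - 2)*(x + 2)^4

Eigenvalues and multiplicities (the geometric multiplicity of λ is n − rank(A − λI), which equals the number of Jordan blocks for λ):
  λ = -2: algebraic multiplicity = 4, geometric multiplicity = 2
  λ = 2: algebraic multiplicity = 1, geometric multiplicity = 1

Determining the block sizes for each eigenvalue:
  λ = -2: with am = 4 and gm = 2, the partition is not yet determined (e.g. several partitions of 4 into 2 parts exist). Let N = A − (-2)·I. Computing rank(N^1) = 3, rank(N^2) = 2, rank(N^3) = 1; the number of blocks of size ≥ j is rank(N^{j−1}) − rank(N^j), giving [2, 1, 1]. So we have 1 block(s) of size 3, 1 block(s) of size 1 → block sizes [3, 1]
  λ = 2: one block (gm = 1), so the single block has size am = 1 → block sizes [1]

Assembling the blocks gives a Jordan form
J =
  [-2,  1,  0,  0, 0]
  [ 0, -2,  1,  0, 0]
  [ 0,  0, -2,  0, 0]
  [ 0,  0,  0, -2, 0]
  [ 0,  0,  0,  0, 2]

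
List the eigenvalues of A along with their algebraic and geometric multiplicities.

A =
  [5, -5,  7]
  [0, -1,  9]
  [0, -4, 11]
λ = 5: alg = 3, geom = 1

Step 1 — factor the characteristic polynomial to read off the algebraic multiplicities:
  χ_A(x) = (x - 5)^3

Step 2 — compute geometric multiplicities via the rank-nullity identity g(λ) = n − rank(A − λI):
  rank(A − (5)·I) = 2, so dim ker(A − (5)·I) = n − 2 = 1

Summary:
  λ = 5: algebraic multiplicity = 3, geometric multiplicity = 1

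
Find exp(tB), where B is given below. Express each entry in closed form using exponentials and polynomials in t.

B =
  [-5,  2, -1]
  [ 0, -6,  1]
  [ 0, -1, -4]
e^{tB} =
  [exp(-5*t), -t^2*exp(-5*t)/2 + 2*t*exp(-5*t), t^2*exp(-5*t)/2 - t*exp(-5*t)]
  [0, -t*exp(-5*t) + exp(-5*t), t*exp(-5*t)]
  [0, -t*exp(-5*t), t*exp(-5*t) + exp(-5*t)]

Strategy: write B = P · J · P⁻¹ where J is a Jordan canonical form, so e^{tB} = P · e^{tJ} · P⁻¹, and e^{tJ} can be computed block-by-block.

B has Jordan form
J =
  [-5,  1,  0]
  [ 0, -5,  1]
  [ 0,  0, -5]
(up to reordering of blocks).

Per-block formulas:
  For a 3×3 Jordan block J_3(-5): exp(t · J_3(-5)) = e^(-5t)·(I + t·N + (t^2/2)·N^2), where N is the 3×3 nilpotent shift.

After assembling e^{tJ} and conjugating by P, we get:

e^{tB} =
  [exp(-5*t), -t^2*exp(-5*t)/2 + 2*t*exp(-5*t), t^2*exp(-5*t)/2 - t*exp(-5*t)]
  [0, -t*exp(-5*t) + exp(-5*t), t*exp(-5*t)]
  [0, -t*exp(-5*t), t*exp(-5*t) + exp(-5*t)]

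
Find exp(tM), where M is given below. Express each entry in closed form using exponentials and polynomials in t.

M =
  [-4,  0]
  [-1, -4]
e^{tM} =
  [exp(-4*t), 0]
  [-t*exp(-4*t), exp(-4*t)]

Strategy: write M = P · J · P⁻¹ where J is a Jordan canonical form, so e^{tM} = P · e^{tJ} · P⁻¹, and e^{tJ} can be computed block-by-block.

M has Jordan form
J =
  [-4,  1]
  [ 0, -4]
(up to reordering of blocks).

Per-block formulas:
  For a 2×2 Jordan block J_2(-4): exp(t · J_2(-4)) = e^(-4t)·(I + t·N), where N is the 2×2 nilpotent shift.

After assembling e^{tJ} and conjugating by P, we get:

e^{tM} =
  [exp(-4*t), 0]
  [-t*exp(-4*t), exp(-4*t)]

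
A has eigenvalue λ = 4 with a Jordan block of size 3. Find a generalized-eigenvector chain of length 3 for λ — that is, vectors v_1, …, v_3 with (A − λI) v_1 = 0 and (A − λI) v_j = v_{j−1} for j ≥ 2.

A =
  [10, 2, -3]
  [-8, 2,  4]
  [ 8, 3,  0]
A Jordan chain for λ = 4 of length 3:
v_1 = (-4, 0, -8)ᵀ
v_2 = (6, -8, 8)ᵀ
v_3 = (1, 0, 0)ᵀ

Let N = A − (4)·I. We want v_3 with N^3 v_3 = 0 but N^2 v_3 ≠ 0; then v_{j-1} := N · v_j for j = 3, …, 2.

Pick v_3 = (1, 0, 0)ᵀ.
Then v_2 = N · v_3 = (6, -8, 8)ᵀ.
Then v_1 = N · v_2 = (-4, 0, -8)ᵀ.

Sanity check: (A − (4)·I) v_1 = (0, 0, 0)ᵀ = 0. ✓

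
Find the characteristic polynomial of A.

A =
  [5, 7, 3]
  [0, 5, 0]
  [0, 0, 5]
x^3 - 15*x^2 + 75*x - 125

Expanding det(x·I − A) (e.g. by cofactor expansion or by noting that A is similar to its Jordan form J, which has the same characteristic polynomial as A) gives
  χ_A(x) = x^3 - 15*x^2 + 75*x - 125
which factors as (x - 5)^3. The eigenvalues (with algebraic multiplicities) are λ = 5 with multiplicity 3.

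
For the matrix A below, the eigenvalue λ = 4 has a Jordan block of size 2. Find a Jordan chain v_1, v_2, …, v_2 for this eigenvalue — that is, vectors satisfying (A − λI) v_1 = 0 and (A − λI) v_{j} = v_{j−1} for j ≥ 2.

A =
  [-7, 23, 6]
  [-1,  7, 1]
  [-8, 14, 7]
A Jordan chain for λ = 4 of length 2:
v_1 = (1, 1, -2)ᵀ
v_2 = (2, 1, 0)ᵀ

Let N = A − (4)·I. We want v_2 with N^2 v_2 = 0 but N^1 v_2 ≠ 0; then v_{j-1} := N · v_j for j = 2, …, 2.

Pick v_2 = (2, 1, 0)ᵀ.
Then v_1 = N · v_2 = (1, 1, -2)ᵀ.

Sanity check: (A − (4)·I) v_1 = (0, 0, 0)ᵀ = 0. ✓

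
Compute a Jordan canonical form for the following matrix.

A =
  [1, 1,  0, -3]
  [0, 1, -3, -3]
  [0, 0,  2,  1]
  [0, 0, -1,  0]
J_2(1) ⊕ J_2(1)

The characteristic polynomial is
  det(x·I − A) = x^4 - 4*x^3 + 6*x^2 - 4*x + 1 = (x - 1)^4

Eigenvalues and multiplicities (the geometric multiplicity of λ is n − rank(A − λI), which equals the number of Jordan blocks for λ):
  λ = 1: algebraic multiplicity = 4, geometric multiplicity = 2

Determining the block sizes for each eigenvalue:
  λ = 1: with am = 4 and gm = 2, the partition is not yet determined (e.g. several partitions of 4 into 2 parts exist). Let N = A − (1)·I. Computing rank(N^1) = 2, rank(N^2) = 0; the number of blocks of size ≥ j is rank(N^{j−1}) − rank(N^j), giving [2, 2]. So we have 2 block(s) of size 2 → block sizes [2, 2]

Assembling the blocks gives a Jordan form
J =
  [1, 1, 0, 0]
  [0, 1, 0, 0]
  [0, 0, 1, 1]
  [0, 0, 0, 1]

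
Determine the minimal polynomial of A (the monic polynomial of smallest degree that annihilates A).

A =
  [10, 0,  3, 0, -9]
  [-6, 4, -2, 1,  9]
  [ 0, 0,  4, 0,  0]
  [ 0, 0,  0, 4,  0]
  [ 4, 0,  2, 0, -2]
x^2 - 8*x + 16

The characteristic polynomial is χ_A(x) = (x - 4)^5, so the eigenvalues are known. The minimal polynomial is
  m_A(x) = Π_λ (x − λ)^{k_λ}
where k_λ is the size of the *largest* Jordan block for λ (equivalently, the smallest k with (A − λI)^k v = 0 for every generalised eigenvector v of λ).

  λ = 4: largest Jordan block has size 2, contributing (x − 4)^2

So m_A(x) = (x - 4)^2 = x^2 - 8*x + 16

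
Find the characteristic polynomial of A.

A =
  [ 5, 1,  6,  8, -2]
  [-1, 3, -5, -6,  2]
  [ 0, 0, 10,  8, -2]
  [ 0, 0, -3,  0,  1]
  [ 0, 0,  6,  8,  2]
x^5 - 20*x^4 + 160*x^3 - 640*x^2 + 1280*x - 1024

Expanding det(x·I − A) (e.g. by cofactor expansion or by noting that A is similar to its Jordan form J, which has the same characteristic polynomial as A) gives
  χ_A(x) = x^5 - 20*x^4 + 160*x^3 - 640*x^2 + 1280*x - 1024
which factors as (x - 4)^5. The eigenvalues (with algebraic multiplicities) are λ = 4 with multiplicity 5.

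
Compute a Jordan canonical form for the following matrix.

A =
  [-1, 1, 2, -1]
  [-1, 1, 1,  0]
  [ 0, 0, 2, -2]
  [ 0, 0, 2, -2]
J_3(0) ⊕ J_1(0)

The characteristic polynomial is
  det(x·I − A) = x^4

Eigenvalues and multiplicities (the geometric multiplicity of λ is n − rank(A − λI), which equals the number of Jordan blocks for λ):
  λ = 0: algebraic multiplicity = 4, geometric multiplicity = 2

Determining the block sizes for each eigenvalue:
  λ = 0: with am = 4 and gm = 2, the partition is not yet determined (e.g. several partitions of 4 into 2 parts exist). Let N = A − (0)·I. Computing rank(N^1) = 2, rank(N^2) = 1, rank(N^3) = 0; the number of blocks of size ≥ j is rank(N^{j−1}) − rank(N^j), giving [2, 1, 1]. So we have 1 block(s) of size 3, 1 block(s) of size 1 → block sizes [3, 1]

Assembling the blocks gives a Jordan form
J =
  [0, 1, 0, 0]
  [0, 0, 1, 0]
  [0, 0, 0, 0]
  [0, 0, 0, 0]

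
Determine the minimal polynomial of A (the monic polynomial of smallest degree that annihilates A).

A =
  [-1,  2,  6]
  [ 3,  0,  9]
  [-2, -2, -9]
x^2 + 7*x + 12

The characteristic polynomial is χ_A(x) = (x + 3)^2*(x + 4), so the eigenvalues are known. The minimal polynomial is
  m_A(x) = Π_λ (x − λ)^{k_λ}
where k_λ is the size of the *largest* Jordan block for λ (equivalently, the smallest k with (A − λI)^k v = 0 for every generalised eigenvector v of λ).

  λ = -4: largest Jordan block has size 1, contributing (x + 4)
  λ = -3: largest Jordan block has size 1, contributing (x + 3)

So m_A(x) = (x + 3)*(x + 4) = x^2 + 7*x + 12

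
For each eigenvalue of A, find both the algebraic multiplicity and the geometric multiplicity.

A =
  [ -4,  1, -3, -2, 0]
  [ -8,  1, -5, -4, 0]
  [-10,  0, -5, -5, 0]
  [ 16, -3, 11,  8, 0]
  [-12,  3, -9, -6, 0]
λ = 0: alg = 5, geom = 3

Step 1 — factor the characteristic polynomial to read off the algebraic multiplicities:
  χ_A(x) = x^5

Step 2 — compute geometric multiplicities via the rank-nullity identity g(λ) = n − rank(A − λI):
  rank(A − (0)·I) = 2, so dim ker(A − (0)·I) = n − 2 = 3

Summary:
  λ = 0: algebraic multiplicity = 5, geometric multiplicity = 3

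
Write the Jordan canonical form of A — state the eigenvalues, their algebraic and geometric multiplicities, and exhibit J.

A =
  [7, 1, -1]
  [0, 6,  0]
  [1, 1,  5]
J_2(6) ⊕ J_1(6)

The characteristic polynomial is
  det(x·I − A) = x^3 - 18*x^2 + 108*x - 216 = (x - 6)^3

Eigenvalues and multiplicities (the geometric multiplicity of λ is n − rank(A − λI), which equals the number of Jordan blocks for λ):
  λ = 6: algebraic multiplicity = 3, geometric multiplicity = 2

Determining the block sizes for each eigenvalue:
  λ = 6: 2 blocks summing to 3 forces exactly one block of size 2 and the rest size 1 → block sizes [2, 1]

Assembling the blocks gives a Jordan form
J =
  [6, 1, 0]
  [0, 6, 0]
  [0, 0, 6]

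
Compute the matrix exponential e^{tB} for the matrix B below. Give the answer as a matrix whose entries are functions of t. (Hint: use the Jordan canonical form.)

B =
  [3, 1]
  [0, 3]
e^{tB} =
  [exp(3*t), t*exp(3*t)]
  [0, exp(3*t)]

Strategy: write B = P · J · P⁻¹ where J is a Jordan canonical form, so e^{tB} = P · e^{tJ} · P⁻¹, and e^{tJ} can be computed block-by-block.

B has Jordan form
J =
  [3, 1]
  [0, 3]
(up to reordering of blocks).

Per-block formulas:
  For a 2×2 Jordan block J_2(3): exp(t · J_2(3)) = e^(3t)·(I + t·N), where N is the 2×2 nilpotent shift.

After assembling e^{tJ} and conjugating by P, we get:

e^{tB} =
  [exp(3*t), t*exp(3*t)]
  [0, exp(3*t)]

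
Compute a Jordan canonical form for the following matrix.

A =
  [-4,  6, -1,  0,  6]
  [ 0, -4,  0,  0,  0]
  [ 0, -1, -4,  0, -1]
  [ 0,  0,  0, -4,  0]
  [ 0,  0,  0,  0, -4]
J_3(-4) ⊕ J_1(-4) ⊕ J_1(-4)

The characteristic polynomial is
  det(x·I − A) = x^5 + 20*x^4 + 160*x^3 + 640*x^2 + 1280*x + 1024 = (x + 4)^5

Eigenvalues and multiplicities (the geometric multiplicity of λ is n − rank(A − λI), which equals the number of Jordan blocks for λ):
  λ = -4: algebraic multiplicity = 5, geometric multiplicity = 3

Determining the block sizes for each eigenvalue:
  λ = -4: with am = 5 and gm = 3, the partition is not yet determined (e.g. several partitions of 5 into 3 parts exist). Let N = A − (-4)·I. Computing rank(N^1) = 2, rank(N^2) = 1, rank(N^3) = 0; the number of blocks of size ≥ j is rank(N^{j−1}) − rank(N^j), giving [3, 1, 1]. So we have 1 block(s) of size 3, 2 block(s) of size 1 → block sizes [3, 1, 1]

Assembling the blocks gives a Jordan form
J =
  [-4,  1,  0,  0,  0]
  [ 0, -4,  1,  0,  0]
  [ 0,  0, -4,  0,  0]
  [ 0,  0,  0, -4,  0]
  [ 0,  0,  0,  0, -4]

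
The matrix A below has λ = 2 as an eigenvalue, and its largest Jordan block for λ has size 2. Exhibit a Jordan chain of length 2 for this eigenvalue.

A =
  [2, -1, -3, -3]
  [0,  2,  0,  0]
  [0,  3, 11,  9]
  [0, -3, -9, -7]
A Jordan chain for λ = 2 of length 2:
v_1 = (-1, 0, 3, -3)ᵀ
v_2 = (0, 1, 0, 0)ᵀ

Let N = A − (2)·I. We want v_2 with N^2 v_2 = 0 but N^1 v_2 ≠ 0; then v_{j-1} := N · v_j for j = 2, …, 2.

Pick v_2 = (0, 1, 0, 0)ᵀ.
Then v_1 = N · v_2 = (-1, 0, 3, -3)ᵀ.

Sanity check: (A − (2)·I) v_1 = (0, 0, 0, 0)ᵀ = 0. ✓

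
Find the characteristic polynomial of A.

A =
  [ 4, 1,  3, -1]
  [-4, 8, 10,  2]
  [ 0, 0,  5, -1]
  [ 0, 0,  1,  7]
x^4 - 24*x^3 + 216*x^2 - 864*x + 1296

Expanding det(x·I − A) (e.g. by cofactor expansion or by noting that A is similar to its Jordan form J, which has the same characteristic polynomial as A) gives
  χ_A(x) = x^4 - 24*x^3 + 216*x^2 - 864*x + 1296
which factors as (x - 6)^4. The eigenvalues (with algebraic multiplicities) are λ = 6 with multiplicity 4.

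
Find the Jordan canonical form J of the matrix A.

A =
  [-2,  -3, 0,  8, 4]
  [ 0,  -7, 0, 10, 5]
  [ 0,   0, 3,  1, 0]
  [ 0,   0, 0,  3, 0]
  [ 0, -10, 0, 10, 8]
J_2(-2) ⊕ J_2(3) ⊕ J_1(3)

The characteristic polynomial is
  det(x·I − A) = x^5 - 5*x^4 - 5*x^3 + 45*x^2 - 108 = (x - 3)^3*(x + 2)^2

Eigenvalues and multiplicities (the geometric multiplicity of λ is n − rank(A − λI), which equals the number of Jordan blocks for λ):
  λ = -2: algebraic multiplicity = 2, geometric multiplicity = 1
  λ = 3: algebraic multiplicity = 3, geometric multiplicity = 2

Determining the block sizes for each eigenvalue:
  λ = -2: one block (gm = 1), so the single block has size am = 2 → block sizes [2]
  λ = 3: 2 blocks summing to 3 forces exactly one block of size 2 and the rest size 1 → block sizes [2, 1]

Assembling the blocks gives a Jordan form
J =
  [-2,  1, 0, 0, 0]
  [ 0, -2, 0, 0, 0]
  [ 0,  0, 3, 1, 0]
  [ 0,  0, 0, 3, 0]
  [ 0,  0, 0, 0, 3]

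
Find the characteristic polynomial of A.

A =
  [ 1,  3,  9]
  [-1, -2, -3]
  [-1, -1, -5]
x^3 + 6*x^2 + 12*x + 8

Expanding det(x·I − A) (e.g. by cofactor expansion or by noting that A is similar to its Jordan form J, which has the same characteristic polynomial as A) gives
  χ_A(x) = x^3 + 6*x^2 + 12*x + 8
which factors as (x + 2)^3. The eigenvalues (with algebraic multiplicities) are λ = -2 with multiplicity 3.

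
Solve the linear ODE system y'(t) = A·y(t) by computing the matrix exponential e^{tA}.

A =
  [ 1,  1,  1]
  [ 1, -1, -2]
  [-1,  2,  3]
e^{tA} =
  [exp(t), t*exp(t), t*exp(t)]
  [t*exp(t), t^2*exp(t)/2 - 2*t*exp(t) + exp(t), t^2*exp(t)/2 - 2*t*exp(t)]
  [-t*exp(t), -t^2*exp(t)/2 + 2*t*exp(t), -t^2*exp(t)/2 + 2*t*exp(t) + exp(t)]

Strategy: write A = P · J · P⁻¹ where J is a Jordan canonical form, so e^{tA} = P · e^{tJ} · P⁻¹, and e^{tJ} can be computed block-by-block.

A has Jordan form
J =
  [1, 1, 0]
  [0, 1, 1]
  [0, 0, 1]
(up to reordering of blocks).

Per-block formulas:
  For a 3×3 Jordan block J_3(1): exp(t · J_3(1)) = e^(1t)·(I + t·N + (t^2/2)·N^2), where N is the 3×3 nilpotent shift.

After assembling e^{tJ} and conjugating by P, we get:

e^{tA} =
  [exp(t), t*exp(t), t*exp(t)]
  [t*exp(t), t^2*exp(t)/2 - 2*t*exp(t) + exp(t), t^2*exp(t)/2 - 2*t*exp(t)]
  [-t*exp(t), -t^2*exp(t)/2 + 2*t*exp(t), -t^2*exp(t)/2 + 2*t*exp(t) + exp(t)]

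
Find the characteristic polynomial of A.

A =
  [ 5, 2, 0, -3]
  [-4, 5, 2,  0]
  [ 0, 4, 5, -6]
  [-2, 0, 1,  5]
x^4 - 20*x^3 + 150*x^2 - 500*x + 625

Expanding det(x·I − A) (e.g. by cofactor expansion or by noting that A is similar to its Jordan form J, which has the same characteristic polynomial as A) gives
  χ_A(x) = x^4 - 20*x^3 + 150*x^2 - 500*x + 625
which factors as (x - 5)^4. The eigenvalues (with algebraic multiplicities) are λ = 5 with multiplicity 4.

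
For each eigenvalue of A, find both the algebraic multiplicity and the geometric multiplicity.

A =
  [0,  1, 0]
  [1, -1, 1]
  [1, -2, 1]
λ = 0: alg = 3, geom = 1

Step 1 — factor the characteristic polynomial to read off the algebraic multiplicities:
  χ_A(x) = x^3

Step 2 — compute geometric multiplicities via the rank-nullity identity g(λ) = n − rank(A − λI):
  rank(A − (0)·I) = 2, so dim ker(A − (0)·I) = n − 2 = 1

Summary:
  λ = 0: algebraic multiplicity = 3, geometric multiplicity = 1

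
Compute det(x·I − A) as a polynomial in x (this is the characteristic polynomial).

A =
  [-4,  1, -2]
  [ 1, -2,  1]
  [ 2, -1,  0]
x^3 + 6*x^2 + 12*x + 8

Expanding det(x·I − A) (e.g. by cofactor expansion or by noting that A is similar to its Jordan form J, which has the same characteristic polynomial as A) gives
  χ_A(x) = x^3 + 6*x^2 + 12*x + 8
which factors as (x + 2)^3. The eigenvalues (with algebraic multiplicities) are λ = -2 with multiplicity 3.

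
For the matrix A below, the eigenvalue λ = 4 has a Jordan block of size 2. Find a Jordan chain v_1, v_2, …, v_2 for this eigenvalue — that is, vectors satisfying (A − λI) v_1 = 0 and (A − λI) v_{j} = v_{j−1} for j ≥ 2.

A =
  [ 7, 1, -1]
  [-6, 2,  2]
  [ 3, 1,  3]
A Jordan chain for λ = 4 of length 2:
v_1 = (3, -6, 3)ᵀ
v_2 = (1, 0, 0)ᵀ

Let N = A − (4)·I. We want v_2 with N^2 v_2 = 0 but N^1 v_2 ≠ 0; then v_{j-1} := N · v_j for j = 2, …, 2.

Pick v_2 = (1, 0, 0)ᵀ.
Then v_1 = N · v_2 = (3, -6, 3)ᵀ.

Sanity check: (A − (4)·I) v_1 = (0, 0, 0)ᵀ = 0. ✓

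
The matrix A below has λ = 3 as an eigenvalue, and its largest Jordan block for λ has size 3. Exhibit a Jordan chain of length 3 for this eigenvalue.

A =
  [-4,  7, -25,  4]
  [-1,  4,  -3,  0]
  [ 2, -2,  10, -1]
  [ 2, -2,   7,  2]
A Jordan chain for λ = 3 of length 3:
v_1 = (7, 1, -2, -2)ᵀ
v_2 = (-25, -3, 7, 7)ᵀ
v_3 = (0, 0, 1, 0)ᵀ

Let N = A − (3)·I. We want v_3 with N^3 v_3 = 0 but N^2 v_3 ≠ 0; then v_{j-1} := N · v_j for j = 3, …, 2.

Pick v_3 = (0, 0, 1, 0)ᵀ.
Then v_2 = N · v_3 = (-25, -3, 7, 7)ᵀ.
Then v_1 = N · v_2 = (7, 1, -2, -2)ᵀ.

Sanity check: (A − (3)·I) v_1 = (0, 0, 0, 0)ᵀ = 0. ✓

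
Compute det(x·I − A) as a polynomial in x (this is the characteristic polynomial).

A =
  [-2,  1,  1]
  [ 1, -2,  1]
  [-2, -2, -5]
x^3 + 9*x^2 + 27*x + 27

Expanding det(x·I − A) (e.g. by cofactor expansion or by noting that A is similar to its Jordan form J, which has the same characteristic polynomial as A) gives
  χ_A(x) = x^3 + 9*x^2 + 27*x + 27
which factors as (x + 3)^3. The eigenvalues (with algebraic multiplicities) are λ = -3 with multiplicity 3.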